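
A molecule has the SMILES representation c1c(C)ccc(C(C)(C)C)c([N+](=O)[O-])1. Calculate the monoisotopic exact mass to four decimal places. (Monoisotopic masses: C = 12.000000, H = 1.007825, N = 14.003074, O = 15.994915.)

193.1103

Atom tally by fragment:
  benzene ring core → C:6 H:6
  (− 3 ring H displaced by substituents)
  + CH3 → C:1 H:3
  + C(CH3)3 → C:4 H:9
  + NO2 → N:1 O:2
Element totals:
  C: 11
  H: 15
  N: 1
  O: 2
Molecular formula: C11H15NO2.
  M = 11(12.0) + 15(1.007825) + 14.003074 + 2(15.994915)
    = 132.000000 + 15.117375 + 14.003074 + 31.989830 = 193.110279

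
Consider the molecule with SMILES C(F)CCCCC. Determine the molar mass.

Atom tally by fragment:
  FCH2 → C:1 H:2 F:1
  CH2 → C:1 H:2
  CH2 → C:1 H:2
  CH2 → C:1 H:2
  CH2 → C:1 H:2
  CH3 → C:1 H:3
Element totals:
  C: 6
  H: 13
  F: 1
Molecular formula: C6H13F.
  M = 6(12.011) + 13(1.008) + 18.998
    = 72.066 + 13.104 + 18.998 = 104.168

104.17 g/mol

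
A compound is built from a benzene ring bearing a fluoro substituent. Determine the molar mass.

Atom tally by fragment:
  benzene ring core → C:6 H:6
  (− 1 ring H displaced by substituents)
  + F → F:1
Element totals:
  C: 6
  H: 5
  F: 1
Molecular formula: C6H5F.
  M = 6(12.011) + 5(1.008) + 18.998
    = 72.066 + 5.040 + 18.998 = 96.104

96.10 g/mol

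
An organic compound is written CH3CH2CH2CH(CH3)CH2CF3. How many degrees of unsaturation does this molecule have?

Element totals:
  C: 7
  H: 13
  F: 3
Molecular formula: C7H13F3.
DoU = (2C + 2 + N − H − X) / 2 = (2·7 + 2 + 0 − 13 − 3) / 2 = 0.

0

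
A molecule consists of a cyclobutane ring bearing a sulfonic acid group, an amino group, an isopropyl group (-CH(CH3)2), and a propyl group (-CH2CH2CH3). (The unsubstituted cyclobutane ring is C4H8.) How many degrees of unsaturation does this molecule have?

Atom tally by fragment:
  cyclobutane ring core → C:4 H:8
  (− 4 ring H displaced by substituents)
  + SO3H → S:1 O:3 H:1
  + NH2 → N:1 H:2
  + CH(CH3)2 → C:3 H:7
  + CH2CH2CH3 → C:3 H:7
Element totals:
  C: 10
  H: 21
  N: 1
  O: 3
  S: 1
Molecular formula: C10H21NO3S.
DoU = (2C + 2 + N − H − X) / 2 = (2·10 + 2 + 1 − 21 − 0) / 2 = 1.

1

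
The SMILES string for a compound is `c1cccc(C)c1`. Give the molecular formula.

Atom tally by fragment:
  benzene ring core → C:6 H:6
  (− 1 ring H displaced by substituents)
  + CH3 → C:1 H:3
Element totals:
  C: 7
  H: 8

C7H8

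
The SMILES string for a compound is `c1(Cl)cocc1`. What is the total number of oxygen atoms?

Atom tally by fragment:
  furan ring core → C:4 H:4 O:1
  (− 1 ring H displaced by substituents)
  + Cl → Cl:1
Element totals:
  C: 4
  H: 3
  Cl: 1
  O: 1

1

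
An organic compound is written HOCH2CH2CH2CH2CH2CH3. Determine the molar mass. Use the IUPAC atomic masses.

102.18 g/mol

Element totals:
  C: 6
  H: 14
  O: 1
Molecular formula: C6H14O.
  M = 6(12.011) + 14(1.008) + 15.999
    = 72.066 + 14.112 + 15.999 = 102.177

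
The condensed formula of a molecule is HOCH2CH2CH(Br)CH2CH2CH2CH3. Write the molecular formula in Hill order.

Atom tally by fragment:
  HOCH2 → C:1 H:3 O:1
  CH2 → C:1 H:2
  CH(Br) → C:1 H:1 Br:1
  CH2 → C:1 H:2
  CH2 → C:1 H:2
  CH2 → C:1 H:2
  CH3 → C:1 H:3
Element totals:
  C: 7
  H: 15
  Br: 1
  O: 1

C7H15BrO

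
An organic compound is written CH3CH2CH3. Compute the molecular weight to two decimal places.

Element totals:
  C: 3
  H: 8
Molecular formula: C3H8.
  M = 3(12.011) + 8(1.008)
    = 36.033 + 8.064 = 44.097

44.10 g/mol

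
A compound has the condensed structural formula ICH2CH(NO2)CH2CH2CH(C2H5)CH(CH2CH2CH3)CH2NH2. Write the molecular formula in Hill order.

Atom tally by fragment:
  ICH2 → C:1 H:2 I:1
  CH(NO2) → C:1 H:1 N:1 O:2
  CH2 → C:1 H:2
  CH2 → C:1 H:2
  CH(C2H5) → C:3 H:6
  CH(CH2CH2CH3) → C:4 H:8
  CH2NH2 → C:1 H:4 N:1
Element totals:
  C: 12
  H: 25
  I: 1
  N: 2
  O: 2

C12H25IN2O2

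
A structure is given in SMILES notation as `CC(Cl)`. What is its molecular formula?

C2H5Cl

Atom tally by fragment:
  CH3 → C:1 H:3
  CH2Cl → C:1 H:2 Cl:1
Element totals:
  C: 2
  H: 5
  Cl: 1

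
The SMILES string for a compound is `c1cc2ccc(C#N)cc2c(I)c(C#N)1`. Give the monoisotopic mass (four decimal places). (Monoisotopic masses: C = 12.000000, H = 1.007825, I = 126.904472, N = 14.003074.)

303.9497

Atom tally by fragment:
  naphthalene ring system core → C:10 H:8
  (− 3 ring H displaced by substituents)
  + CN → C:1 N:1
  + I → I:1
  + CN → C:1 N:1
Element totals:
  C: 12
  H: 5
  I: 1
  N: 2
Molecular formula: C12H5IN2.
  M = 12(12.0) + 5(1.007825) + 126.904472 + 2(14.003074)
    = 144.000000 + 5.039125 + 126.904472 + 28.006148 = 303.949745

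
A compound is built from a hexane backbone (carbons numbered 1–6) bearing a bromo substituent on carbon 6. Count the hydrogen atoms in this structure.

13

Atom tally by fragment:
  CH3 → C:1 H:3
  CH2 → C:1 H:2
  CH2 → C:1 H:2
  CH2 → C:1 H:2
  CH2 → C:1 H:2
  CH2Br → C:1 H:2 Br:1
Element totals:
  C: 6
  H: 13
  Br: 1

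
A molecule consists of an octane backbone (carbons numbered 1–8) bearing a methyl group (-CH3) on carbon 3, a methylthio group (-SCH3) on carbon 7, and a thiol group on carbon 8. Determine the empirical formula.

Atom tally by fragment:
  CH3 → C:1 H:3
  CH2 → C:1 H:2
  CH(CH3) → C:2 H:4
  CH2 → C:1 H:2
  CH2 → C:1 H:2
  CH2 → C:1 H:2
  CH(SCH3) → C:2 H:4 S:1
  CH2SH → C:1 H:3 S:1
Element totals:
  C: 10
  H: 22
  S: 2
Molecular formula: C10H22S2.
gcd of subscripts = 2; dividing each by 2:
  C: 10/2 = 5
  H: 22/2 = 11
  S: 2/2 = 1

C5H11S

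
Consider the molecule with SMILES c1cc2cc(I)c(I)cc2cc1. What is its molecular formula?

C10H6I2

Atom tally by fragment:
  naphthalene ring system core → C:10 H:8
  (− 2 ring H displaced by substituents)
  + I → I:1
  + I → I:1
Element totals:
  C: 10
  H: 6
  I: 2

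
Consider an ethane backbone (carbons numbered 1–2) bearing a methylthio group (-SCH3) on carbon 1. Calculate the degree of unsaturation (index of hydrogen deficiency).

Atom tally by fragment:
  CH3SCH2 → C:2 H:5 S:1
  CH3 → C:1 H:3
Element totals:
  C: 3
  H: 8
  S: 1
Molecular formula: C3H8S.
DoU = (2C + 2 + N − H − X) / 2 = (2·3 + 2 + 0 − 8 − 0) / 2 = 0.

0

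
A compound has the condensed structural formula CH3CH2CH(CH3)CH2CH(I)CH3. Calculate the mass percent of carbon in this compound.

37.19%

Atom tally by fragment:
  CH3 → C:1 H:3
  CH2 → C:1 H:2
  CH(CH3) → C:2 H:4
  CH2 → C:1 H:2
  CH(I) → C:1 H:1 I:1
  CH3 → C:1 H:3
Element totals:
  C: 7
  H: 15
  I: 1
Molecular formula: C7H15I.
Molar mass = 226.101 g/mol.
Mass from C: 7 × 12.011 = 84.077 g/mol.
%C = 84.077 / 226.101 × 100 = 37.19%.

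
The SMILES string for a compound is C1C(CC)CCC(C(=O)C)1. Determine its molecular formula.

C9H16O

Atom tally by fragment:
  cyclopentane ring core → C:5 H:10
  (− 2 ring H displaced by substituents)
  + C2H5 → C:2 H:5
  + COCH3 → C:2 H:3 O:1
Element totals:
  C: 9
  H: 16
  O: 1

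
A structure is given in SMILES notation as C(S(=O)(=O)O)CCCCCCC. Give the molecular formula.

C8H18O3S

Atom tally by fragment:
  HO3SCH2 → C:1 H:3 S:1 O:3
  CH2 → C:1 H:2
  CH2 → C:1 H:2
  CH2 → C:1 H:2
  CH2 → C:1 H:2
  CH2 → C:1 H:2
  CH2 → C:1 H:2
  CH3 → C:1 H:3
Element totals:
  C: 8
  H: 18
  O: 3
  S: 1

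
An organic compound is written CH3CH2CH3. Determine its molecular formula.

C3H8

Atom tally by fragment:
  CH3 → C:1 H:3
  CH2 → C:1 H:2
  CH3 → C:1 H:3
Element totals:
  C: 3
  H: 8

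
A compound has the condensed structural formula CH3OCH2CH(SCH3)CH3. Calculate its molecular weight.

Element totals:
  C: 5
  H: 12
  O: 1
  S: 1
Molecular formula: C5H12OS.
  M = 5(12.011) + 12(1.008) + 15.999 + 32.06
    = 60.055 + 12.096 + 15.999 + 32.060 = 120.210

120.21 g/mol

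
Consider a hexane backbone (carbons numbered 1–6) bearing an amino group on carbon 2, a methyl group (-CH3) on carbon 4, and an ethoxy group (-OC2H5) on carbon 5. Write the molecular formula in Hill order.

Atom tally by fragment:
  CH3 → C:1 H:3
  CH(NH2) → C:1 H:3 N:1
  CH2 → C:1 H:2
  CH(CH3) → C:2 H:4
  CH(OC2H5) → C:3 H:6 O:1
  CH3 → C:1 H:3
Element totals:
  C: 9
  H: 21
  N: 1
  O: 1

C9H21NO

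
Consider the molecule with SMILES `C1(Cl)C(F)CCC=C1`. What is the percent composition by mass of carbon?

Atom tally by fragment:
  cyclohexene ring core → C:6 H:10
  (− 2 ring H displaced by substituents)
  + Cl → Cl:1
  + F → F:1
Element totals:
  C: 6
  H: 8
  Cl: 1
  F: 1
Molecular formula: C6H8ClF.
Molar mass = 134.578 g/mol.
Mass from C: 6 × 12.011 = 72.066 g/mol.
%C = 72.066 / 134.578 × 100 = 53.55%.

53.55%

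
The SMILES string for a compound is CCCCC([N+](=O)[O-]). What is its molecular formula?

C5H11NO2

Atom tally by fragment:
  CH3 → C:1 H:3
  CH2 → C:1 H:2
  CH2 → C:1 H:2
  CH2 → C:1 H:2
  CH2NO2 → C:1 H:2 N:1 O:2
Element totals:
  C: 5
  H: 11
  N: 1
  O: 2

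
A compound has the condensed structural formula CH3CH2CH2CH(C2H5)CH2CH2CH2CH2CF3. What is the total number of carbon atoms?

11

Atom tally by fragment:
  CH3 → C:1 H:3
  CH2 → C:1 H:2
  CH2 → C:1 H:2
  CH(C2H5) → C:3 H:6
  CH2 → C:1 H:2
  CH2 → C:1 H:2
  CH2 → C:1 H:2
  CH2CF3 → C:2 H:2 F:3
Element totals:
  C: 11
  H: 21
  F: 3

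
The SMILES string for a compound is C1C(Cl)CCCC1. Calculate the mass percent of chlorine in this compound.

Atom tally by fragment:
  cyclohexane ring core → C:6 H:12
  (− 1 ring H displaced by substituents)
  + Cl → Cl:1
Element totals:
  C: 6
  H: 11
  Cl: 1
Molecular formula: C6H11Cl.
Molar mass = 118.604 g/mol.
Mass from Cl: 1 × 35.45 = 35.450 g/mol.
%Cl = 35.450 / 118.604 × 100 = 29.89%.

29.89%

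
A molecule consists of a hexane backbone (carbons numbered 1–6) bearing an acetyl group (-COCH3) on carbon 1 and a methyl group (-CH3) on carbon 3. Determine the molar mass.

142.24 g/mol

Atom tally by fragment:
  CH3COCH2 → C:3 H:5 O:1
  CH2 → C:1 H:2
  CH(CH3) → C:2 H:4
  CH2 → C:1 H:2
  CH2 → C:1 H:2
  CH3 → C:1 H:3
Element totals:
  C: 9
  H: 18
  O: 1
Molecular formula: C9H18O.
  M = 9(12.011) + 18(1.008) + 15.999
    = 108.099 + 18.144 + 15.999 = 142.242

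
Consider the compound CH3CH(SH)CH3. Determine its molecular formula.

C3H8S

Atom tally by fragment:
  CH3 → C:1 H:3
  CH(SH) → C:1 H:2 S:1
  CH3 → C:1 H:3
Element totals:
  C: 3
  H: 8
  S: 1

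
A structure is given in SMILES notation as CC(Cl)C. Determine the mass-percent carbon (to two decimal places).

45.88%

Atom tally by fragment:
  CH3 → C:1 H:3
  CH(Cl) → C:1 H:1 Cl:1
  CH3 → C:1 H:3
Element totals:
  C: 3
  H: 7
  Cl: 1
Molecular formula: C3H7Cl.
Molar mass = 78.539 g/mol.
Mass from C: 3 × 12.011 = 36.033 g/mol.
%C = 36.033 / 78.539 × 100 = 45.88%.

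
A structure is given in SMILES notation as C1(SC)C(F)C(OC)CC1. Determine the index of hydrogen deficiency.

Atom tally by fragment:
  cyclopentane ring core → C:5 H:10
  (− 3 ring H displaced by substituents)
  + SCH3 → C:1 H:3 S:1
  + F → F:1
  + OCH3 → C:1 H:3 O:1
Element totals:
  C: 7
  H: 13
  F: 1
  O: 1
  S: 1
Molecular formula: C7H13FOS.
DoU = (2C + 2 + N − H − X) / 2 = (2·7 + 2 + 0 − 13 − 1) / 2 = 1.

1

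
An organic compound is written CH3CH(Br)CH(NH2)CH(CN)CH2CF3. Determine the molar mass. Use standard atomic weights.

Element totals:
  C: 7
  H: 10
  Br: 1
  F: 3
  N: 2
Molecular formula: C7H10BrF3N2.
  M = 7(12.011) + 10(1.008) + 79.904 + 3(18.998) + 2(14.007)
    = 84.077 + 10.080 + 79.904 + 56.994 + 28.014 = 259.069

259.07 g/mol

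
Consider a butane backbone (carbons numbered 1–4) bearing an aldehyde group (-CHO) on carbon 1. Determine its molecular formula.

Atom tally by fragment:
  OHCCH2 → C:2 H:3 O:1
  CH2 → C:1 H:2
  CH2 → C:1 H:2
  CH3 → C:1 H:3
Element totals:
  C: 5
  H: 10
  O: 1

C5H10O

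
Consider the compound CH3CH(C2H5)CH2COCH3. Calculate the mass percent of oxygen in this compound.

14.01%

Element totals:
  C: 7
  H: 14
  O: 1
Molecular formula: C7H14O.
Molar mass = 114.188 g/mol.
Mass from O: 1 × 15.999 = 15.999 g/mol.
%O = 15.999 / 114.188 × 100 = 14.01%.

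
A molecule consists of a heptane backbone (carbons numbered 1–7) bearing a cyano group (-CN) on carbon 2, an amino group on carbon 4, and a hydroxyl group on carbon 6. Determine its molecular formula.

Atom tally by fragment:
  CH3 → C:1 H:3
  CH(CN) → C:2 H:1 N:1
  CH2 → C:1 H:2
  CH(NH2) → C:1 H:3 N:1
  CH2 → C:1 H:2
  CH(OH) → C:1 H:2 O:1
  CH3 → C:1 H:3
Element totals:
  C: 8
  H: 16
  N: 2
  O: 1

C8H16N2O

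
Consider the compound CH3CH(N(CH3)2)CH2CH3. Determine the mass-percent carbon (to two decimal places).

Atom tally by fragment:
  CH3 → C:1 H:3
  CH(N(CH3)2) → C:3 H:7 N:1
  CH2 → C:1 H:2
  CH3 → C:1 H:3
Element totals:
  C: 6
  H: 15
  N: 1
Molecular formula: C6H15N.
Molar mass = 101.193 g/mol.
Mass from C: 6 × 12.011 = 72.066 g/mol.
%C = 72.066 / 101.193 × 100 = 71.22%.

71.22%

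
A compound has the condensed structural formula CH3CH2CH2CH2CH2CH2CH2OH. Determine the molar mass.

Element totals:
  C: 7
  H: 16
  O: 1
Molecular formula: C7H16O.
  M = 7(12.011) + 16(1.008) + 15.999
    = 84.077 + 16.128 + 15.999 = 116.204

116.20 g/mol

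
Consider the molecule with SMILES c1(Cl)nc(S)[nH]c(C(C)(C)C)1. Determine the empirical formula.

C7H11ClN2S

Atom tally by fragment:
  imidazole ring core → C:3 H:4 N:2
  (− 3 ring H displaced by substituents)
  + Cl → Cl:1
  + SH → S:1 H:1
  + C(CH3)3 → C:4 H:9
Element totals:
  C: 7
  H: 11
  Cl: 1
  N: 2
  S: 1
Molecular formula: C7H11ClN2S.
gcd of subscripts (7, 1, 11, 2, 1) = 1, so the empirical formula equals the molecular formula.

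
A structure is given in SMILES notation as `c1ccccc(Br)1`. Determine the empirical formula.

Atom tally by fragment:
  benzene ring core → C:6 H:6
  (− 1 ring H displaced by substituents)
  + Br → Br:1
Element totals:
  C: 6
  H: 5
  Br: 1
Molecular formula: C6H5Br.
gcd of subscripts (1, 6, 5) = 1, so the empirical formula equals the molecular formula.

C6H5Br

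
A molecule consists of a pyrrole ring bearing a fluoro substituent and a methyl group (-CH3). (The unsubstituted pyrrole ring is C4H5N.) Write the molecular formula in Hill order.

C5H6FN

Atom tally by fragment:
  pyrrole ring core → C:4 H:5 N:1
  (− 2 ring H displaced by substituents)
  + F → F:1
  + CH3 → C:1 H:3
Element totals:
  C: 5
  H: 6
  F: 1
  N: 1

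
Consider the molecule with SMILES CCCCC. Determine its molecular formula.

Atom tally by fragment:
  CH3 → C:1 H:3
  CH2 → C:1 H:2
  CH2 → C:1 H:2
  CH2 → C:1 H:2
  CH3 → C:1 H:3
Element totals:
  C: 5
  H: 12

C5H12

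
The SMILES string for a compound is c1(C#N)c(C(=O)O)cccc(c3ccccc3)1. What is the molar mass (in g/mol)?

Atom tally by fragment:
  benzene ring core → C:6 H:6
  (− 3 ring H displaced by substituents)
  + CN → C:1 N:1
  + COOH → C:1 H:1 O:2
  + C6H5 → C:6 H:5
Element totals:
  C: 14
  H: 9
  N: 1
  O: 2
Molecular formula: C14H9NO2.
  M = 14(12.011) + 9(1.008) + 14.007 + 2(15.999)
    = 168.154 + 9.072 + 14.007 + 31.998 = 223.231

223.23 g/mol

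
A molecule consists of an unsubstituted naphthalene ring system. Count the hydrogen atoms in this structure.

Atom tally by fragment:
  naphthalene ring system core → C:10 H:8
Element totals:
  C: 10
  H: 8

8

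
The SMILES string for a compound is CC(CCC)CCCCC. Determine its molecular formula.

Atom tally by fragment:
  CH3 → C:1 H:3
  CH(CH2CH2CH3) → C:4 H:8
  CH2 → C:1 H:2
  CH2 → C:1 H:2
  CH2 → C:1 H:2
  CH2 → C:1 H:2
  CH3 → C:1 H:3
Element totals:
  C: 10
  H: 22

C10H22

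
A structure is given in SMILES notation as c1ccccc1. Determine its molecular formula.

Atom tally by fragment:
  benzene ring core → C:6 H:6
Element totals:
  C: 6
  H: 6

C6H6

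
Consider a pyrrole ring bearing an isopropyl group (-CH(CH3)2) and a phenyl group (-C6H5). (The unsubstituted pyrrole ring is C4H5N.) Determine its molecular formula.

C13H15N

Atom tally by fragment:
  pyrrole ring core → C:4 H:5 N:1
  (− 2 ring H displaced by substituents)
  + CH(CH3)2 → C:3 H:7
  + C6H5 → C:6 H:5
Element totals:
  C: 13
  H: 15
  N: 1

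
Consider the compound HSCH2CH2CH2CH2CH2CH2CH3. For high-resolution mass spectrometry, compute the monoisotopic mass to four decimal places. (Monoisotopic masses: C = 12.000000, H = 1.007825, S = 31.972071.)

132.0973

Atom tally by fragment:
  HSCH2 → C:1 H:3 S:1
  CH2 → C:1 H:2
  CH2 → C:1 H:2
  CH2 → C:1 H:2
  CH2 → C:1 H:2
  CH2 → C:1 H:2
  CH3 → C:1 H:3
Element totals:
  C: 7
  H: 16
  S: 1
Molecular formula: C7H16S.
  M = 7(12.0) + 16(1.007825) + 31.972071
    = 84.000000 + 16.125200 + 31.972071 = 132.097271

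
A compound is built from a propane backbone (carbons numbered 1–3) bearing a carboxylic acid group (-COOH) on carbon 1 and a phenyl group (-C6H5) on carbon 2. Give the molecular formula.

C10H12O2

Atom tally by fragment:
  HOOCCH2 → C:2 H:3 O:2
  CH(C6H5) → C:7 H:6
  CH3 → C:1 H:3
Element totals:
  C: 10
  H: 12
  O: 2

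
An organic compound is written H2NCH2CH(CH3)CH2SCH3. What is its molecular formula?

Atom tally by fragment:
  H2NCH2 → C:1 H:4 N:1
  CH(CH3) → C:2 H:4
  CH2SCH3 → C:2 H:5 S:1
Element totals:
  C: 5
  H: 13
  N: 1
  S: 1

C5H13NS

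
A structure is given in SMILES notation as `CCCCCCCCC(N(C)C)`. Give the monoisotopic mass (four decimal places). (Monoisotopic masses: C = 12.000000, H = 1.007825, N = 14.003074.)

171.1987

Atom tally by fragment:
  CH3 → C:1 H:3
  CH2 → C:1 H:2
  CH2 → C:1 H:2
  CH2 → C:1 H:2
  CH2 → C:1 H:2
  CH2 → C:1 H:2
  CH2 → C:1 H:2
  CH2 → C:1 H:2
  CH2N(CH3)2 → C:3 H:8 N:1
Element totals:
  C: 11
  H: 25
  N: 1
Molecular formula: C11H25N.
  M = 11(12.0) + 25(1.007825) + 14.003074
    = 132.000000 + 25.195625 + 14.003074 = 171.198699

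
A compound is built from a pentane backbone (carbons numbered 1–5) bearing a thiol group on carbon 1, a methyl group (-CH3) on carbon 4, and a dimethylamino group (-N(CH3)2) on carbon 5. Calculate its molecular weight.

161.31 g/mol

Atom tally by fragment:
  HSCH2 → C:1 H:3 S:1
  CH2 → C:1 H:2
  CH2 → C:1 H:2
  CH(CH3) → C:2 H:4
  CH2N(CH3)2 → C:3 H:8 N:1
Element totals:
  C: 8
  H: 19
  N: 1
  S: 1
Molecular formula: C8H19NS.
  M = 8(12.011) + 19(1.008) + 14.007 + 32.06
    = 96.088 + 19.152 + 14.007 + 32.060 = 161.307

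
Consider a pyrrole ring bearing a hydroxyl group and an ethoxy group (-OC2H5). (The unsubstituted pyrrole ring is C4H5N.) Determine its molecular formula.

Atom tally by fragment:
  pyrrole ring core → C:4 H:5 N:1
  (− 2 ring H displaced by substituents)
  + OH → O:1 H:1
  + OC2H5 → C:2 H:5 O:1
Element totals:
  C: 6
  H: 9
  N: 1
  O: 2

C6H9NO2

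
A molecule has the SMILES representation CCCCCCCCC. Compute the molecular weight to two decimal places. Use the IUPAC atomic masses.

128.26 g/mol

Atom tally by fragment:
  CH3 → C:1 H:3
  CH2 → C:1 H:2
  CH2 → C:1 H:2
  CH2 → C:1 H:2
  CH2 → C:1 H:2
  CH2 → C:1 H:2
  CH2 → C:1 H:2
  CH2 → C:1 H:2
  CH3 → C:1 H:3
Element totals:
  C: 9
  H: 20
Molecular formula: C9H20.
  M = 9(12.011) + 20(1.008)
    = 108.099 + 20.160 = 128.259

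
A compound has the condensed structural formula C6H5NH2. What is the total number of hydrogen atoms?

Atom tally by fragment:
  benzene ring core → C:6 H:6
  (− 1 ring H displaced by substituents)
  + NH2 → N:1 H:2
Element totals:
  C: 6
  H: 7
  N: 1

7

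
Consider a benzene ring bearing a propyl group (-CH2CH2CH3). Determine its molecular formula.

C9H12

Atom tally by fragment:
  benzene ring core → C:6 H:6
  (− 1 ring H displaced by substituents)
  + CH2CH2CH3 → C:3 H:7
Element totals:
  C: 9
  H: 12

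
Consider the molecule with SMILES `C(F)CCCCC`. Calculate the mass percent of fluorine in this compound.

18.24%

Atom tally by fragment:
  FCH2 → C:1 H:2 F:1
  CH2 → C:1 H:2
  CH2 → C:1 H:2
  CH2 → C:1 H:2
  CH2 → C:1 H:2
  CH3 → C:1 H:3
Element totals:
  C: 6
  H: 13
  F: 1
Molecular formula: C6H13F.
Molar mass = 104.168 g/mol.
Mass from F: 1 × 18.998 = 18.998 g/mol.
%F = 18.998 / 104.168 × 100 = 18.24%.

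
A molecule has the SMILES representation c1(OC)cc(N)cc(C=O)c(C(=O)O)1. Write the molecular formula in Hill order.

C9H9NO4

Atom tally by fragment:
  benzene ring core → C:6 H:6
  (− 4 ring H displaced by substituents)
  + OCH3 → C:1 H:3 O:1
  + NH2 → N:1 H:2
  + CHO → C:1 H:1 O:1
  + COOH → C:1 H:1 O:2
Element totals:
  C: 9
  H: 9
  N: 1
  O: 4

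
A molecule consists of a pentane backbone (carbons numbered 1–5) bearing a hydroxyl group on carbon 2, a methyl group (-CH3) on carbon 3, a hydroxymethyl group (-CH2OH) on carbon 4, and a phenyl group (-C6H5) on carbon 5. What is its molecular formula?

C13H20O2

Atom tally by fragment:
  CH3 → C:1 H:3
  CH(OH) → C:1 H:2 O:1
  CH(CH3) → C:2 H:4
  CH(CH2OH) → C:2 H:4 O:1
  CH2C6H5 → C:7 H:7
Element totals:
  C: 13
  H: 20
  O: 2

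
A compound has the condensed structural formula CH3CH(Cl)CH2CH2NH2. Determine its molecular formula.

Atom tally by fragment:
  CH3 → C:1 H:3
  CH(Cl) → C:1 H:1 Cl:1
  CH2 → C:1 H:2
  CH2NH2 → C:1 H:4 N:1
Element totals:
  C: 4
  H: 10
  Cl: 1
  N: 1

C4H10ClN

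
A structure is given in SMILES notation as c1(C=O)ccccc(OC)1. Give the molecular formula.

Atom tally by fragment:
  benzene ring core → C:6 H:6
  (− 2 ring H displaced by substituents)
  + CHO → C:1 H:1 O:1
  + OCH3 → C:1 H:3 O:1
Element totals:
  C: 8
  H: 8
  O: 2

C8H8O2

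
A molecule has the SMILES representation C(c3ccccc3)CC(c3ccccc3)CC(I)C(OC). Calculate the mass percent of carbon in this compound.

Atom tally by fragment:
  C6H5CH2 → C:7 H:7
  CH2 → C:1 H:2
  CH(C6H5) → C:7 H:6
  CH2 → C:1 H:2
  CH(I) → C:1 H:1 I:1
  CH2OCH3 → C:2 H:5 O:1
Element totals:
  C: 19
  H: 23
  I: 1
  O: 1
Molecular formula: C19H23IO.
Molar mass = 394.296 g/mol.
Mass from C: 19 × 12.011 = 228.209 g/mol.
%C = 228.209 / 394.296 × 100 = 57.88%.

57.88%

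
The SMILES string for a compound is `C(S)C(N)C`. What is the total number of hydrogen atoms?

Atom tally by fragment:
  HSCH2 → C:1 H:3 S:1
  CH(NH2) → C:1 H:3 N:1
  CH3 → C:1 H:3
Element totals:
  C: 3
  H: 9
  N: 1
  S: 1

9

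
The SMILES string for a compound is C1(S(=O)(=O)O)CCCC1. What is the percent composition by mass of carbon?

Atom tally by fragment:
  cyclopentane ring core → C:5 H:10
  (− 1 ring H displaced by substituents)
  + SO3H → S:1 O:3 H:1
Element totals:
  C: 5
  H: 10
  O: 3
  S: 1
Molecular formula: C5H10O3S.
Molar mass = 150.192 g/mol.
Mass from C: 5 × 12.011 = 60.055 g/mol.
%C = 60.055 / 150.192 × 100 = 39.99%.

39.99%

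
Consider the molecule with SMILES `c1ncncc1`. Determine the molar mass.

Atom tally by fragment:
  pyrimidine ring core → C:4 H:4 N:2
Element totals:
  C: 4
  H: 4
  N: 2
Molecular formula: C4H4N2.
  M = 4(12.011) + 4(1.008) + 2(14.007)
    = 48.044 + 4.032 + 28.014 = 80.090

80.09 g/mol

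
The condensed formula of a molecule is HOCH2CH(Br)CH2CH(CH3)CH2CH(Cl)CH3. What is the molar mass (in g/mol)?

243.57 g/mol

Element totals:
  C: 8
  H: 16
  Br: 1
  Cl: 1
  O: 1
Molecular formula: C8H16BrClO.
  M = 8(12.011) + 16(1.008) + 79.904 + 35.45 + 15.999
    = 96.088 + 16.128 + 79.904 + 35.450 + 15.999 = 243.569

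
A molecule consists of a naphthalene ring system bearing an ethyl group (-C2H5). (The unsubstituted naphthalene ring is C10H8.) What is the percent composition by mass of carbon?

Atom tally by fragment:
  naphthalene ring system core → C:10 H:8
  (− 1 ring H displaced by substituents)
  + C2H5 → C:2 H:5
Element totals:
  C: 12
  H: 12
Molecular formula: C12H12.
Molar mass = 156.228 g/mol.
Mass from C: 12 × 12.011 = 144.132 g/mol.
%C = 144.132 / 156.228 × 100 = 92.26%.

92.26%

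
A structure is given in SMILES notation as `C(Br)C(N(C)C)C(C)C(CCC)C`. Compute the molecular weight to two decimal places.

Atom tally by fragment:
  BrCH2 → C:1 H:2 Br:1
  CH(N(CH3)2) → C:3 H:7 N:1
  CH(CH3) → C:2 H:4
  CH(CH2CH2CH3) → C:4 H:8
  CH3 → C:1 H:3
Element totals:
  C: 11
  H: 24
  Br: 1
  N: 1
Molecular formula: C11H24BrN.
  M = 11(12.011) + 24(1.008) + 79.904 + 14.007
    = 132.121 + 24.192 + 79.904 + 14.007 = 250.224

250.22 g/mol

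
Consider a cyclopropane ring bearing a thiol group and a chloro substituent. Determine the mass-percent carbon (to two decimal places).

33.18%

Atom tally by fragment:
  cyclopropane ring core → C:3 H:6
  (− 2 ring H displaced by substituents)
  + SH → S:1 H:1
  + Cl → Cl:1
Element totals:
  C: 3
  H: 5
  Cl: 1
  S: 1
Molecular formula: C3H5ClS.
Molar mass = 108.583 g/mol.
Mass from C: 3 × 12.011 = 36.033 g/mol.
%C = 36.033 / 108.583 × 100 = 33.18%.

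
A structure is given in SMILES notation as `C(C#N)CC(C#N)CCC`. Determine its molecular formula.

C8H12N2

Atom tally by fragment:
  NCCH2 → C:2 H:2 N:1
  CH2 → C:1 H:2
  CH(CN) → C:2 H:1 N:1
  CH2 → C:1 H:2
  CH2 → C:1 H:2
  CH3 → C:1 H:3
Element totals:
  C: 8
  H: 12
  N: 2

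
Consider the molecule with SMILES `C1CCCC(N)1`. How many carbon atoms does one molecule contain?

5

Atom tally by fragment:
  cyclopentane ring core → C:5 H:10
  (− 1 ring H displaced by substituents)
  + NH2 → N:1 H:2
Element totals:
  C: 5
  H: 11
  N: 1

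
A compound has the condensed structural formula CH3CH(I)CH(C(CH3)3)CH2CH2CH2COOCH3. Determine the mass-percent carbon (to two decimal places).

Atom tally by fragment:
  CH3 → C:1 H:3
  CH(I) → C:1 H:1 I:1
  CH(C(CH3)3) → C:5 H:10
  CH2 → C:1 H:2
  CH2 → C:1 H:2
  CH2COOCH3 → C:3 H:5 O:2
Element totals:
  C: 12
  H: 23
  I: 1
  O: 2
Molecular formula: C12H23IO2.
Molar mass = 326.218 g/mol.
Mass from C: 12 × 12.011 = 144.132 g/mol.
%C = 144.132 / 326.218 × 100 = 44.18%.

44.18%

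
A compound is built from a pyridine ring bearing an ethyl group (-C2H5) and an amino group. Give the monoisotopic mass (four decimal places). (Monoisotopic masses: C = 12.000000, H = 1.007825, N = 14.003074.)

Atom tally by fragment:
  pyridine ring core → C:5 H:5 N:1
  (− 2 ring H displaced by substituents)
  + C2H5 → C:2 H:5
  + NH2 → N:1 H:2
Element totals:
  C: 7
  H: 10
  N: 2
Molecular formula: C7H10N2.
  M = 7(12.0) + 10(1.007825) + 2(14.003074)
    = 84.000000 + 10.078250 + 28.006148 = 122.084398

122.0844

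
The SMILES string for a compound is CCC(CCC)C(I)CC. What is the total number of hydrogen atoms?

19

Atom tally by fragment:
  CH3 → C:1 H:3
  CH2 → C:1 H:2
  CH(CH2CH2CH3) → C:4 H:8
  CH(I) → C:1 H:1 I:1
  CH2 → C:1 H:2
  CH3 → C:1 H:3
Element totals:
  C: 9
  H: 19
  I: 1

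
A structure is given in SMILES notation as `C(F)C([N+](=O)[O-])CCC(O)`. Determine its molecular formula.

C5H10FNO3

Atom tally by fragment:
  FCH2 → C:1 H:2 F:1
  CH(NO2) → C:1 H:1 N:1 O:2
  CH2 → C:1 H:2
  CH2 → C:1 H:2
  CH2OH → C:1 H:3 O:1
Element totals:
  C: 5
  H: 10
  F: 1
  N: 1
  O: 3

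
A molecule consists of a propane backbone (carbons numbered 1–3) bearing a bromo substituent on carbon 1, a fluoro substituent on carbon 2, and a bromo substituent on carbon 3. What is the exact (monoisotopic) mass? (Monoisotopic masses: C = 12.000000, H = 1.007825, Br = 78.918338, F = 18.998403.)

Atom tally by fragment:
  BrCH2 → C:1 H:2 Br:1
  CH(F) → C:1 H:1 F:1
  CH2Br → C:1 H:2 Br:1
Element totals:
  C: 3
  H: 5
  Br: 2
  F: 1
Molecular formula: C3H5Br2F.
  M = 3(12.0) + 5(1.007825) + 2(78.918338) + 18.998403
    = 36.000000 + 5.039125 + 157.836676 + 18.998403 = 217.874204

217.8742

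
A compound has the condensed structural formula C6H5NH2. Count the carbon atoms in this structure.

Element totals:
  C: 6
  H: 7
  N: 1

6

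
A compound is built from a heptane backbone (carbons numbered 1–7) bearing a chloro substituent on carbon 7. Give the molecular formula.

C7H15Cl

Atom tally by fragment:
  CH3 → C:1 H:3
  CH2 → C:1 H:2
  CH2 → C:1 H:2
  CH2 → C:1 H:2
  CH2 → C:1 H:2
  CH2 → C:1 H:2
  CH2Cl → C:1 H:2 Cl:1
Element totals:
  C: 7
  H: 15
  Cl: 1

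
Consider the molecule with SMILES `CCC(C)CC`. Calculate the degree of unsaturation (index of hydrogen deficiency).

Atom tally by fragment:
  CH3 → C:1 H:3
  CH2 → C:1 H:2
  CH(CH3) → C:2 H:4
  CH2 → C:1 H:2
  CH3 → C:1 H:3
Element totals:
  C: 6
  H: 14
Molecular formula: C6H14.
DoU = (2C + 2 + N − H − X) / 2 = (2·6 + 2 + 0 − 14 − 0) / 2 = 0.

0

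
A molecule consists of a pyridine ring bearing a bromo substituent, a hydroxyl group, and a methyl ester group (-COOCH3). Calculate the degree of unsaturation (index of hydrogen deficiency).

Atom tally by fragment:
  pyridine ring core → C:5 H:5 N:1
  (− 3 ring H displaced by substituents)
  + Br → Br:1
  + OH → O:1 H:1
  + COOCH3 → C:2 H:3 O:2
Element totals:
  C: 7
  H: 6
  Br: 1
  N: 1
  O: 3
Molecular formula: C7H6BrNO3.
DoU = (2C + 2 + N − H − X) / 2 = (2·7 + 2 + 1 − 6 − 1) / 2 = 5.

5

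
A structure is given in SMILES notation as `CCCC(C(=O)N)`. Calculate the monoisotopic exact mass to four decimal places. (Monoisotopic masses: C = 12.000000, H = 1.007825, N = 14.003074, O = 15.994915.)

Atom tally by fragment:
  CH3 → C:1 H:3
  CH2 → C:1 H:2
  CH2 → C:1 H:2
  CH2CONH2 → C:2 H:4 O:1 N:1
Element totals:
  C: 5
  H: 11
  N: 1
  O: 1
Molecular formula: C5H11NO.
  M = 5(12.0) + 11(1.007825) + 14.003074 + 15.994915
    = 60.000000 + 11.086075 + 14.003074 + 15.994915 = 101.084064

101.0841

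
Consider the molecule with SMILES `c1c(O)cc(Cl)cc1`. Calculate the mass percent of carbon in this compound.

Atom tally by fragment:
  benzene ring core → C:6 H:6
  (− 2 ring H displaced by substituents)
  + OH → O:1 H:1
  + Cl → Cl:1
Element totals:
  C: 6
  H: 5
  Cl: 1
  O: 1
Molecular formula: C6H5ClO.
Molar mass = 128.555 g/mol.
Mass from C: 6 × 12.011 = 72.066 g/mol.
%C = 72.066 / 128.555 × 100 = 56.06%.

56.06%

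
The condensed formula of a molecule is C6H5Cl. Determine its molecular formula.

C6H5Cl

Atom tally by fragment:
  benzene ring core → C:6 H:6
  (− 1 ring H displaced by substituents)
  + Cl → Cl:1
Element totals:
  C: 6
  H: 5
  Cl: 1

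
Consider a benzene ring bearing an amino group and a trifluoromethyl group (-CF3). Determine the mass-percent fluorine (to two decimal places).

35.37%

Atom tally by fragment:
  benzene ring core → C:6 H:6
  (− 2 ring H displaced by substituents)
  + NH2 → N:1 H:2
  + CF3 → C:1 F:3
Element totals:
  C: 7
  H: 6
  F: 3
  N: 1
Molecular formula: C7H6F3N.
Molar mass = 161.126 g/mol.
Mass from F: 3 × 18.998 = 56.994 g/mol.
%F = 56.994 / 161.126 × 100 = 35.37%.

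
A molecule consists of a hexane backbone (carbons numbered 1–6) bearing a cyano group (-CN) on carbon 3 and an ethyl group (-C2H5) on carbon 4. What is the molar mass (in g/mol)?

Atom tally by fragment:
  CH3 → C:1 H:3
  CH2 → C:1 H:2
  CH(CN) → C:2 H:1 N:1
  CH(C2H5) → C:3 H:6
  CH2 → C:1 H:2
  CH3 → C:1 H:3
Element totals:
  C: 9
  H: 17
  N: 1
Molecular formula: C9H17N.
  M = 9(12.011) + 17(1.008) + 14.007
    = 108.099 + 17.136 + 14.007 = 139.242

139.24 g/mol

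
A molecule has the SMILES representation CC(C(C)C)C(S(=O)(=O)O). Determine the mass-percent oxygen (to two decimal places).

28.87%

Atom tally by fragment:
  CH3 → C:1 H:3
  CH(CH(CH3)2) → C:4 H:8
  CH2SO3H → C:1 H:3 S:1 O:3
Element totals:
  C: 6
  H: 14
  O: 3
  S: 1
Molecular formula: C6H14O3S.
Molar mass = 166.235 g/mol.
Mass from O: 3 × 15.999 = 47.997 g/mol.
%O = 47.997 / 166.235 × 100 = 28.87%.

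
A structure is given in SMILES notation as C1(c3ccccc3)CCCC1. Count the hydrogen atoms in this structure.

14

Atom tally by fragment:
  cyclopentane ring core → C:5 H:10
  (− 1 ring H displaced by substituents)
  + C6H5 → C:6 H:5
Element totals:
  C: 11
  H: 14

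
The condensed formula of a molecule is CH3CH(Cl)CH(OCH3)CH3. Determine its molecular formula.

C5H11ClO

Atom tally by fragment:
  CH3 → C:1 H:3
  CH(Cl) → C:1 H:1 Cl:1
  CH(OCH3) → C:2 H:4 O:1
  CH3 → C:1 H:3
Element totals:
  C: 5
  H: 11
  Cl: 1
  O: 1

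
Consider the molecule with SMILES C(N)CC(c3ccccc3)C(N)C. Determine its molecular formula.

Atom tally by fragment:
  H2NCH2 → C:1 H:4 N:1
  CH2 → C:1 H:2
  CH(C6H5) → C:7 H:6
  CH(NH2) → C:1 H:3 N:1
  CH3 → C:1 H:3
Element totals:
  C: 11
  H: 18
  N: 2

C11H18N2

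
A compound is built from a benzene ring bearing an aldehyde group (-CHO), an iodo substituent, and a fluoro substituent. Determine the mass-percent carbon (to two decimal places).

Atom tally by fragment:
  benzene ring core → C:6 H:6
  (− 3 ring H displaced by substituents)
  + CHO → C:1 H:1 O:1
  + I → I:1
  + F → F:1
Element totals:
  C: 7
  H: 4
  F: 1
  I: 1
  O: 1
Molecular formula: C7H4FIO.
Molar mass = 250.010 g/mol.
Mass from C: 7 × 12.011 = 84.077 g/mol.
%C = 84.077 / 250.010 × 100 = 33.63%.

33.63%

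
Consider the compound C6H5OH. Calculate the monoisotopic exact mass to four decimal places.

94.0419

Element totals:
  C: 6
  H: 6
  O: 1
Molecular formula: C6H6O.
  M = 6(12.0) + 6(1.007825) + 15.994915
    = 72.000000 + 6.046950 + 15.994915 = 94.041865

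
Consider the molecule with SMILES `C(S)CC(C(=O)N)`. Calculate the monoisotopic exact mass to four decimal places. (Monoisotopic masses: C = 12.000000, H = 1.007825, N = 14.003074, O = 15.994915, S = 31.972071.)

119.0405

Atom tally by fragment:
  HSCH2 → C:1 H:3 S:1
  CH2 → C:1 H:2
  CH2CONH2 → C:2 H:4 O:1 N:1
Element totals:
  C: 4
  H: 9
  N: 1
  O: 1
  S: 1
Molecular formula: C4H9NOS.
  M = 4(12.0) + 9(1.007825) + 14.003074 + 15.994915 + 31.972071
    = 48.000000 + 9.070425 + 14.003074 + 15.994915 + 31.972071 = 119.040485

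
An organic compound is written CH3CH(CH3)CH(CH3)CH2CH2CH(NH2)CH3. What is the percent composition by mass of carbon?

Atom tally by fragment:
  CH3 → C:1 H:3
  CH(CH3) → C:2 H:4
  CH(CH3) → C:2 H:4
  CH2 → C:1 H:2
  CH2 → C:1 H:2
  CH(NH2) → C:1 H:3 N:1
  CH3 → C:1 H:3
Element totals:
  C: 9
  H: 21
  N: 1
Molecular formula: C9H21N.
Molar mass = 143.274 g/mol.
Mass from C: 9 × 12.011 = 108.099 g/mol.
%C = 108.099 / 143.274 × 100 = 75.45%.

75.45%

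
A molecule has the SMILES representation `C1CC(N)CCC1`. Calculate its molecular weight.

99.18 g/mol

Atom tally by fragment:
  cyclohexane ring core → C:6 H:12
  (− 1 ring H displaced by substituents)
  + NH2 → N:1 H:2
Element totals:
  C: 6
  H: 13
  N: 1
Molecular formula: C6H13N.
  M = 6(12.011) + 13(1.008) + 14.007
    = 72.066 + 13.104 + 14.007 = 99.177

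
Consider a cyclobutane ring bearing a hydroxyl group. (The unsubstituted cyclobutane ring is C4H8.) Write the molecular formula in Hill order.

Atom tally by fragment:
  cyclobutane ring core → C:4 H:8
  (− 1 ring H displaced by substituents)
  + OH → O:1 H:1
Element totals:
  C: 4
  H: 8
  O: 1

C4H8O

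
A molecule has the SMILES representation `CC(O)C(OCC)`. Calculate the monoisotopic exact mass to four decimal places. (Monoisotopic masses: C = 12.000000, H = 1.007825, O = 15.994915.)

104.0837

Atom tally by fragment:
  CH3 → C:1 H:3
  CH(OH) → C:1 H:2 O:1
  CH2OC2H5 → C:3 H:7 O:1
Element totals:
  C: 5
  H: 12
  O: 2
Molecular formula: C5H12O2.
  M = 5(12.0) + 12(1.007825) + 2(15.994915)
    = 60.000000 + 12.093900 + 31.989830 = 104.083730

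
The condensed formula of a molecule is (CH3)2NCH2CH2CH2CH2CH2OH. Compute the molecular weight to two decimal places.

131.22 g/mol

Element totals:
  C: 7
  H: 17
  N: 1
  O: 1
Molecular formula: C7H17NO.
  M = 7(12.011) + 17(1.008) + 14.007 + 15.999
    = 84.077 + 17.136 + 14.007 + 15.999 = 131.219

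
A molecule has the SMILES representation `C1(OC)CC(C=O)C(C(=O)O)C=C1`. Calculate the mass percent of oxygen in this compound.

Atom tally by fragment:
  cyclohexene ring core → C:6 H:10
  (− 3 ring H displaced by substituents)
  + OCH3 → C:1 H:3 O:1
  + CHO → C:1 H:1 O:1
  + COOH → C:1 H:1 O:2
Element totals:
  C: 9
  H: 12
  O: 4
Molecular formula: C9H12O4.
Molar mass = 184.191 g/mol.
Mass from O: 4 × 15.999 = 63.996 g/mol.
%O = 63.996 / 184.191 × 100 = 34.74%.

34.74%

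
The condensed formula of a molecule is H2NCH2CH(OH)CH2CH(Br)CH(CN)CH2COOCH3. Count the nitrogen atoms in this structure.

Atom tally by fragment:
  H2NCH2 → C:1 H:4 N:1
  CH(OH) → C:1 H:2 O:1
  CH2 → C:1 H:2
  CH(Br) → C:1 H:1 Br:1
  CH(CN) → C:2 H:1 N:1
  CH2COOCH3 → C:3 H:5 O:2
Element totals:
  C: 9
  H: 15
  Br: 1
  N: 2
  O: 3

2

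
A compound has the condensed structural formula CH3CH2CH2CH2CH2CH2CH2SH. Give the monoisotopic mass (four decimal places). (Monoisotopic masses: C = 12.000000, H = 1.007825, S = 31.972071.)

Element totals:
  C: 7
  H: 16
  S: 1
Molecular formula: C7H16S.
  M = 7(12.0) + 16(1.007825) + 31.972071
    = 84.000000 + 16.125200 + 31.972071 = 132.097271

132.0973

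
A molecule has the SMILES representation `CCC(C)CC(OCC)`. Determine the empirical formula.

Atom tally by fragment:
  CH3 → C:1 H:3
  CH2 → C:1 H:2
  CH(CH3) → C:2 H:4
  CH2 → C:1 H:2
  CH2OC2H5 → C:3 H:7 O:1
Element totals:
  C: 8
  H: 18
  O: 1
Molecular formula: C8H18O.
gcd of subscripts (8, 18, 1) = 1, so the empirical formula equals the molecular formula.

C8H18O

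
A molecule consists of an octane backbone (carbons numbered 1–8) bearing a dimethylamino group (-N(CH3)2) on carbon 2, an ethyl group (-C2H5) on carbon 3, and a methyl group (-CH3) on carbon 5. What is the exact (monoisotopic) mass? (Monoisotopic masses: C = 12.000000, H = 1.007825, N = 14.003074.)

Atom tally by fragment:
  CH3 → C:1 H:3
  CH(N(CH3)2) → C:3 H:7 N:1
  CH(C2H5) → C:3 H:6
  CH2 → C:1 H:2
  CH(CH3) → C:2 H:4
  CH2 → C:1 H:2
  CH2 → C:1 H:2
  CH3 → C:1 H:3
Element totals:
  C: 13
  H: 29
  N: 1
Molecular formula: C13H29N.
  M = 13(12.0) + 29(1.007825) + 14.003074
    = 156.000000 + 29.226925 + 14.003074 = 199.229999

199.2300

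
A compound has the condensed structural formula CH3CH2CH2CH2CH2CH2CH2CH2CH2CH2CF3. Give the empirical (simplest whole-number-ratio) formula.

Atom tally by fragment:
  CH3 → C:1 H:3
  CH2 → C:1 H:2
  CH2 → C:1 H:2
  CH2 → C:1 H:2
  CH2 → C:1 H:2
  CH2 → C:1 H:2
  CH2 → C:1 H:2
  CH2 → C:1 H:2
  CH2 → C:1 H:2
  CH2CF3 → C:2 H:2 F:3
Element totals:
  C: 11
  H: 21
  F: 3
Molecular formula: C11H21F3.
gcd of subscripts (11, 3, 21) = 1, so the empirical formula equals the molecular formula.

C11H21F3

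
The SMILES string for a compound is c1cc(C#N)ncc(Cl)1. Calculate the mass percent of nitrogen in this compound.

20.22%

Atom tally by fragment:
  pyridine ring core → C:5 H:5 N:1
  (− 2 ring H displaced by substituents)
  + CN → C:1 N:1
  + Cl → Cl:1
Element totals:
  C: 6
  H: 3
  Cl: 1
  N: 2
Molecular formula: C6H3ClN2.
Molar mass = 138.554 g/mol.
Mass from N: 2 × 14.007 = 28.014 g/mol.
%N = 28.014 / 138.554 × 100 = 20.22%.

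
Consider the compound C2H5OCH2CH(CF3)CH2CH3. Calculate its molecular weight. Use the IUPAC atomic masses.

170.17 g/mol

Atom tally by fragment:
  C2H5OCH2 → C:3 H:7 O:1
  CH(CF3) → C:2 H:1 F:3
  CH2 → C:1 H:2
  CH3 → C:1 H:3
Element totals:
  C: 7
  H: 13
  F: 3
  O: 1
Molecular formula: C7H13F3O.
  M = 7(12.011) + 13(1.008) + 3(18.998) + 15.999
    = 84.077 + 13.104 + 56.994 + 15.999 = 170.174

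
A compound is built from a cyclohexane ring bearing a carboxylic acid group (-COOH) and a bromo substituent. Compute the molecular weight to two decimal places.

207.07 g/mol

Atom tally by fragment:
  cyclohexane ring core → C:6 H:12
  (− 2 ring H displaced by substituents)
  + COOH → C:1 H:1 O:2
  + Br → Br:1
Element totals:
  C: 7
  H: 11
  Br: 1
  O: 2
Molecular formula: C7H11BrO2.
  M = 7(12.011) + 11(1.008) + 79.904 + 2(15.999)
    = 84.077 + 11.088 + 79.904 + 31.998 = 207.067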